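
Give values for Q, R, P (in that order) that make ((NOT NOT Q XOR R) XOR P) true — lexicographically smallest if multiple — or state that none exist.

Q=0, R=0, P=1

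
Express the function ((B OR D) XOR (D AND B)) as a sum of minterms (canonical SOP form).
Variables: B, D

Σm(1, 2) = (NOT B AND D) OR (B AND NOT D)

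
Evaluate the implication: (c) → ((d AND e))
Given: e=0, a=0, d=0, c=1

Antecedent (c) = 1; consequent ((d AND e)) = 0.
1 → 0 = 0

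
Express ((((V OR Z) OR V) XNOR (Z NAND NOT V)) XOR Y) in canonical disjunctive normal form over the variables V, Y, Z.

(NOT V AND Y AND NOT Z) OR (NOT V AND Y AND Z) OR (V AND NOT Y AND NOT Z) OR (V AND NOT Y AND Z)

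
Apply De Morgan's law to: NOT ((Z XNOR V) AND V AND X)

NOT (Z XNOR V) OR NOT V OR NOT X
De Morgan's: NOT(AND of terms) = OR of negations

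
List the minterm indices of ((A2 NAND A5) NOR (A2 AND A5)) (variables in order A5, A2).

Σm() = FALSE (no minterms)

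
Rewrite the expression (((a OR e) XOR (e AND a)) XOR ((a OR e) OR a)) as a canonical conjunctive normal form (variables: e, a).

(e OR a) AND (e OR NOT a) AND (NOT e OR a)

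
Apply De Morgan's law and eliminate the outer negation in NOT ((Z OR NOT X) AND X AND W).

NOT (Z OR NOT X) OR NOT X OR NOT W
De Morgan's: NOT(AND of terms) = OR of negations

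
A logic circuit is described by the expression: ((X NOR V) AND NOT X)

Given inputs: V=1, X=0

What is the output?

Substituting: ((0 NOR 1) AND NOT 0)
= 0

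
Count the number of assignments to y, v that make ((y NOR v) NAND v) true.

Satisfying assignments: (0,0), (0,1), (1,0), (1,1)
Count: 4 out of 4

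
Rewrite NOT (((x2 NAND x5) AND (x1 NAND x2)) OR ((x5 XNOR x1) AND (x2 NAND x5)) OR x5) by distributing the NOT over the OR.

NOT ((x2 NAND x5) AND (x1 NAND x2)) AND NOT ((x5 XNOR x1) AND (x2 NAND x5)) AND NOT x5
De Morgan's: NOT(OR of terms) = AND of negations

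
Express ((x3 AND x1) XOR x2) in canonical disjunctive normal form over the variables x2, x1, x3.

(NOT x2 AND x1 AND x3) OR (x2 AND NOT x1 AND NOT x3) OR (x2 AND NOT x1 AND x3) OR (x2 AND x1 AND NOT x3)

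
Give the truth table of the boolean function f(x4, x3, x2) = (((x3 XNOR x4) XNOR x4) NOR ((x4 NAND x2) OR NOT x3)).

x4 | x3 | x2 | Output
---------------------
0 | 0 | 0 | 0
0 | 0 | 1 | 0
0 | 1 | 0 | 0
0 | 1 | 1 | 0
1 | 0 | 0 | 0
1 | 0 | 1 | 0
1 | 1 | 0 | 0
1 | 1 | 1 | 0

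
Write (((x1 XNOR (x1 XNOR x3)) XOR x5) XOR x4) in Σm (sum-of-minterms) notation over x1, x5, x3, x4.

Σm(1, 2, 4, 7, 9, 10, 12, 15) = (NOT x1 AND NOT x5 AND NOT x3 AND x4) OR (NOT x1 AND NOT x5 AND x3 AND NOT x4) OR (NOT x1 AND x5 AND NOT x3 AND NOT x4) OR (NOT x1 AND x5 AND x3 AND x4) OR (x1 AND NOT x5 AND NOT x3 AND x4) OR (x1 AND NOT x5 AND x3 AND NOT x4) OR (x1 AND x5 AND NOT x3 AND NOT x4) OR (x1 AND x5 AND x3 AND x4)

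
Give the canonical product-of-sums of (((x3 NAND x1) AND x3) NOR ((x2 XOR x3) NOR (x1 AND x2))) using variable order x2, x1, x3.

ΠM(0, 1, 2, 5) = (x2 OR x1 OR x3) AND (x2 OR x1 OR NOT x3) AND (x2 OR NOT x1 OR x3) AND (NOT x2 OR x1 OR NOT x3)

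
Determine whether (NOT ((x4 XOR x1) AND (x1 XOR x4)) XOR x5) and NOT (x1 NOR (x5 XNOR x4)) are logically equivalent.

No. Counterexample: with x5=0, x1=1, x4=0, Expression 1 = 0 but Expression 2 = 1.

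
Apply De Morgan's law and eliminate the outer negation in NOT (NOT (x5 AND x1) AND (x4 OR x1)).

(x5 AND x1) OR NOT (x4 OR x1)
De Morgan's: NOT(AND of terms) = OR of negations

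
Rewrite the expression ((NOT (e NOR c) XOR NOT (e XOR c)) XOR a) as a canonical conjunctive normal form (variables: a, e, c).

(a OR NOT e OR NOT c) AND (NOT a OR e OR c) AND (NOT a OR e OR NOT c) AND (NOT a OR NOT e OR c)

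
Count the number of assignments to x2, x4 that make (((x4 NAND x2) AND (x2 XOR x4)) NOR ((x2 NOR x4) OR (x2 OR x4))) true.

No assignment satisfies the expression.
Count: 0 out of 4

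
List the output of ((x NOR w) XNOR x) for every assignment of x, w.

x | w | Output
--------------
0 | 0 | 0
0 | 1 | 1
1 | 0 | 0
1 | 1 | 0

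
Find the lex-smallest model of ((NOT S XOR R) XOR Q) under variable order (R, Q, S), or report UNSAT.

R=0, Q=0, S=0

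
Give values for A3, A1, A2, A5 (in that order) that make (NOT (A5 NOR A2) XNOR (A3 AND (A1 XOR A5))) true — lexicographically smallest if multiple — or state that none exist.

A3=0, A1=0, A2=0, A5=0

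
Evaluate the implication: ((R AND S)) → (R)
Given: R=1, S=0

Antecedent ((R AND S)) = 0; consequent (R) = 1.
0 → 1 = 1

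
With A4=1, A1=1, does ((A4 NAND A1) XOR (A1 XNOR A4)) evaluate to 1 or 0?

Substituting: ((1 NAND 1) XOR (1 XNOR 1))
= 1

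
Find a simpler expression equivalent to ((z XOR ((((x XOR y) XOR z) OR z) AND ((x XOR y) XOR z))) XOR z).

By XOR self-cancellation ((E XOR v) XOR v = E) then absorption (E AND (E OR v) = E):
= ((x XOR y) XOR z)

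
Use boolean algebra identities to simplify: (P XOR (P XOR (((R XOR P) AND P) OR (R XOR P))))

By XOR self-cancellation ((E XOR v) XOR v = E) then absorption (E OR (E AND v) = E):
= (R XOR P)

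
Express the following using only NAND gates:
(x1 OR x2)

((x1 NAND x1) NAND (x2 NAND x2))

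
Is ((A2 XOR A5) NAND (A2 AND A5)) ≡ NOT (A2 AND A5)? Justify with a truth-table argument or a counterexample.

No. Counterexample: with A2=1, A5=1, Expression 1 = 1 but Expression 2 = 0.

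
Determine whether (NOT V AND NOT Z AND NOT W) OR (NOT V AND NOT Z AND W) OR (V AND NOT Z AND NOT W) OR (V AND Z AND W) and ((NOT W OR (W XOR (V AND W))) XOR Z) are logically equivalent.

Yes, they are equivalent — the two output columns agree on all 8 assignments:
V | Z | W | Expression 1 | Expression 2
---------------------------------------
0 | 0 | 0 | 1 | 1
0 | 0 | 1 | 1 | 1
0 | 1 | 0 | 0 | 0
0 | 1 | 1 | 0 | 0
1 | 0 | 0 | 1 | 1
1 | 0 | 1 | 0 | 0
1 | 1 | 0 | 0 | 0
1 | 1 | 1 | 1 | 1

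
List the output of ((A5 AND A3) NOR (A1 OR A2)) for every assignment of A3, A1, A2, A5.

A3 | A1 | A2 | A5 | Output
--------------------------
0 | 0 | 0 | 0 | 1
0 | 0 | 0 | 1 | 1
0 | 0 | 1 | 0 | 0
0 | 0 | 1 | 1 | 0
0 | 1 | 0 | 0 | 0
0 | 1 | 0 | 1 | 0
0 | 1 | 1 | 0 | 0
0 | 1 | 1 | 1 | 0
1 | 0 | 0 | 0 | 1
1 | 0 | 0 | 1 | 0
1 | 0 | 1 | 0 | 0
1 | 0 | 1 | 1 | 0
1 | 1 | 0 | 0 | 0
1 | 1 | 0 | 1 | 0
1 | 1 | 1 | 0 | 0
1 | 1 | 1 | 1 | 0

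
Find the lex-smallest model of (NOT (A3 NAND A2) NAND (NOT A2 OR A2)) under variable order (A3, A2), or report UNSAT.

A3=0, A2=0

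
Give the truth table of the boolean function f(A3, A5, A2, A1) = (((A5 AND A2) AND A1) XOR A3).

A3 | A5 | A2 | A1 | Output
--------------------------
0 | 0 | 0 | 0 | 0
0 | 0 | 0 | 1 | 0
0 | 0 | 1 | 0 | 0
0 | 0 | 1 | 1 | 0
0 | 1 | 0 | 0 | 0
0 | 1 | 0 | 1 | 0
0 | 1 | 1 | 0 | 0
0 | 1 | 1 | 1 | 1
1 | 0 | 0 | 0 | 1
1 | 0 | 0 | 1 | 1
1 | 0 | 1 | 0 | 1
1 | 0 | 1 | 1 | 1
1 | 1 | 0 | 0 | 1
1 | 1 | 0 | 1 | 1
1 | 1 | 1 | 0 | 1
1 | 1 | 1 | 1 | 0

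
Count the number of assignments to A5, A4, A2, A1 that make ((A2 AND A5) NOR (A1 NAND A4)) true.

Satisfying assignments: (0,1,0,1), (0,1,1,1), (1,1,0,1)
Count: 3 out of 16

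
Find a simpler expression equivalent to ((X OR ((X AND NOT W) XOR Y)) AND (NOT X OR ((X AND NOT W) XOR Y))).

By distribution ((E OR v) AND (E OR NOT v) = E):
= ((X AND NOT W) XOR Y)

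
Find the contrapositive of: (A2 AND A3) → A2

Contrapositive: NOT A2 → NOT (A2 AND A3)
Note: A statement and its contrapositive are logically equivalent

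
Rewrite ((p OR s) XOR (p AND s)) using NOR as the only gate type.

((((((p NOR s) NOR (p NOR s)) NOR ((p NOR p) NOR (s NOR s))) NOR (((p NOR s) NOR (p NOR s)) NOR ((p NOR p) NOR (s NOR s)))) NOR ((((p NOR s) NOR (p NOR s)) NOR ((p NOR p) NOR (s NOR s))) NOR (((p NOR s) NOR (p NOR s)) NOR ((p NOR p) NOR (s NOR s))))) NOR ((((((p NOR s) NOR (p NOR s)) NOR ((p NOR s) NOR (p NOR s))) NOR (((p NOR p) NOR (s NOR s)) NOR ((p NOR p) NOR (s NOR s)))) NOR ((((p NOR s) NOR (p NOR s)) NOR ((p NOR s) NOR (p NOR s))) NOR (((p NOR p) NOR (s NOR s)) NOR ((p NOR p) NOR (s NOR s))))) NOR (((((p NOR s) NOR (p NOR s)) NOR ((p NOR s) NOR (p NOR s))) NOR (((p NOR p) NOR (s NOR s)) NOR ((p NOR p) NOR (s NOR s)))) NOR ((((p NOR s) NOR (p NOR s)) NOR ((p NOR s) NOR (p NOR s))) NOR (((p NOR p) NOR (s NOR s)) NOR ((p NOR p) NOR (s NOR s)))))))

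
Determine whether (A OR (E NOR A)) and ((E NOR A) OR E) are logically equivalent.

No. Counterexample: with A=0, E=1, Expression 1 = 0 but Expression 2 = 1.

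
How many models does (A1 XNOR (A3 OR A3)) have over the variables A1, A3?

Satisfying assignments: (0,0), (1,1)
Count: 2 out of 4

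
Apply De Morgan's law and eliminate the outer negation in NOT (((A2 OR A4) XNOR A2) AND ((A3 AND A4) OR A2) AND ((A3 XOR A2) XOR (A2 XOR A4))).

NOT ((A2 OR A4) XNOR A2) OR NOT ((A3 AND A4) OR A2) OR NOT ((A3 XOR A2) XOR (A2 XOR A4))
De Morgan's: NOT(AND of terms) = OR of negations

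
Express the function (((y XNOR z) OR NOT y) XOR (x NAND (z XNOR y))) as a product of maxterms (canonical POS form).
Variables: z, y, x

ΠM(0, 4, 5, 6) = (z OR y OR x) AND (NOT z OR y OR x) AND (NOT z OR y OR NOT x) AND (NOT z OR NOT y OR x)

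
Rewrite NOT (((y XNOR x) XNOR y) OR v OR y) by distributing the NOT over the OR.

NOT ((y XNOR x) XNOR y) AND NOT v AND NOT y
De Morgan's: NOT(OR of terms) = AND of negations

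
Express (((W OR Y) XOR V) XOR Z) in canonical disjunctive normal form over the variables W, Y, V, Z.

(NOT W AND NOT Y AND NOT V AND Z) OR (NOT W AND NOT Y AND V AND NOT Z) OR (NOT W AND Y AND NOT V AND NOT Z) OR (NOT W AND Y AND V AND Z) OR (W AND NOT Y AND NOT V AND NOT Z) OR (W AND NOT Y AND V AND Z) OR (W AND Y AND NOT V AND NOT Z) OR (W AND Y AND V AND Z)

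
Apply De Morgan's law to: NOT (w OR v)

NOT w AND NOT v
De Morgan's: NOT(OR of terms) = AND of negations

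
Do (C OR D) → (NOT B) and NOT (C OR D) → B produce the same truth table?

No, Inverse is not equivalent to original (counterexample: B=0, D=0, C=0)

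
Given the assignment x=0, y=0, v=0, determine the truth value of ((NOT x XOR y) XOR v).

Substituting: ((NOT 0 XOR 0) XOR 0)
= 1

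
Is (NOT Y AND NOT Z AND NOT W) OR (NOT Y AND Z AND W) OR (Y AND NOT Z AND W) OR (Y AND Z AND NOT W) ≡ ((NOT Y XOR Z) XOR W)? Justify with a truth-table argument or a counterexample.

Yes, they are equivalent — the two output columns agree on all 8 assignments:
Y | Z | W | Expression 1 | Expression 2
---------------------------------------
0 | 0 | 0 | 1 | 1
0 | 0 | 1 | 0 | 0
0 | 1 | 0 | 0 | 0
0 | 1 | 1 | 1 | 1
1 | 0 | 0 | 0 | 0
1 | 0 | 1 | 1 | 1
1 | 1 | 0 | 1 | 1
1 | 1 | 1 | 0 | 0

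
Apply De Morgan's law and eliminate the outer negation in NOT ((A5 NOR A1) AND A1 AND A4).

NOT (A5 NOR A1) OR NOT A1 OR NOT A4
De Morgan's: NOT(AND of terms) = OR of negations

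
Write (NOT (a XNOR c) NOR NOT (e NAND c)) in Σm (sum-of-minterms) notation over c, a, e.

Σm(0, 1, 6) = (NOT c AND NOT a AND NOT e) OR (NOT c AND NOT a AND e) OR (c AND a AND NOT e)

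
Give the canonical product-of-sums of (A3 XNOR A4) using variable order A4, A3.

ΠM(1, 2) = (A4 OR NOT A3) AND (NOT A4 OR A3)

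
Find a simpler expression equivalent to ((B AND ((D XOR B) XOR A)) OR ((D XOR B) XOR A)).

By absorption (E OR (E AND v) = E):
= ((D XOR B) XOR A)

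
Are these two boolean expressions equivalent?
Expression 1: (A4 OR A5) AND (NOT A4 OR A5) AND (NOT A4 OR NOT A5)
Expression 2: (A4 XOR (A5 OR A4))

Yes, they are equivalent — the two output columns agree on all 4 assignments:
A4 | A5 | Expression 1 | Expression 2
-------------------------------------
0 | 0 | 0 | 0
0 | 1 | 1 | 1
1 | 0 | 0 | 0
1 | 1 | 0 | 0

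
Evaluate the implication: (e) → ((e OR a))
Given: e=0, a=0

Antecedent (e) = 0; consequent ((e OR a)) = 0.
0 → 0 = 1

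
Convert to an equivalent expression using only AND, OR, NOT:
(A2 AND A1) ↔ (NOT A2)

((A2 AND A1) AND (NOT A2)) OR (NOT (A2 AND A1) AND A2)
(Biconditional = both true or both false)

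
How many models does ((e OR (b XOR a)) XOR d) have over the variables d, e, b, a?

Satisfying assignments: (0,0,0,1), (0,0,1,0), (0,1,0,0), (0,1,0,1), (0,1,1,0), (0,1,1,1), (1,0,0,0), (1,0,1,1)
Count: 8 out of 16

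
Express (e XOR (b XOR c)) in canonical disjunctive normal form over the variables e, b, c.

(NOT e AND NOT b AND c) OR (NOT e AND b AND NOT c) OR (e AND NOT b AND NOT c) OR (e AND b AND c)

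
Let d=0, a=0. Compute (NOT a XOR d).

Substituting: (NOT 0 XOR 0)
= 1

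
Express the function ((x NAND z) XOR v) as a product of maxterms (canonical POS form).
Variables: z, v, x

ΠM(2, 3, 5, 6) = (z OR NOT v OR x) AND (z OR NOT v OR NOT x) AND (NOT z OR v OR NOT x) AND (NOT z OR NOT v OR x)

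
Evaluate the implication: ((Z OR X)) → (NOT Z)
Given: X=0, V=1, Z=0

Antecedent ((Z OR X)) = 0; consequent (NOT Z) = 1.
0 → 1 = 1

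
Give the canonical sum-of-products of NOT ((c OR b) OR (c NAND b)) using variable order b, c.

Σm() = FALSE (no minterms)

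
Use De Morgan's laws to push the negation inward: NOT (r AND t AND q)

NOT r OR NOT t OR NOT q
De Morgan's: NOT(AND of terms) = OR of negations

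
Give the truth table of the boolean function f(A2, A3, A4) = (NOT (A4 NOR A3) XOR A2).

A2 | A3 | A4 | Output
---------------------
0 | 0 | 0 | 0
0 | 0 | 1 | 1
0 | 1 | 0 | 1
0 | 1 | 1 | 1
1 | 0 | 0 | 1
1 | 0 | 1 | 0
1 | 1 | 0 | 0
1 | 1 | 1 | 0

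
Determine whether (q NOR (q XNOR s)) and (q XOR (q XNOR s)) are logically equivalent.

No. Counterexample: with q=0, s=0, Expression 1 = 0 but Expression 2 = 1.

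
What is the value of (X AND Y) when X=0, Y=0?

Substituting: (0 AND 0)
= 0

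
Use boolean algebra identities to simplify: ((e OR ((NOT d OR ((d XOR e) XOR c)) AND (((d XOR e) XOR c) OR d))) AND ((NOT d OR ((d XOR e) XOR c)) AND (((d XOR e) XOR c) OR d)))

By absorption (E AND (E OR v) = E) then distribution ((E OR v) AND (E OR NOT v) = E):
= ((d XOR e) XOR c)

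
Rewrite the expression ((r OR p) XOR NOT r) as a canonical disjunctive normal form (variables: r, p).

(NOT r AND NOT p) OR (r AND NOT p) OR (r AND p)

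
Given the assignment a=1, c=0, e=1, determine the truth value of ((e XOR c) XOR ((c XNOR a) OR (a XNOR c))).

Substituting: ((1 XOR 0) XOR ((0 XNOR 1) OR (1 XNOR 0)))
= 1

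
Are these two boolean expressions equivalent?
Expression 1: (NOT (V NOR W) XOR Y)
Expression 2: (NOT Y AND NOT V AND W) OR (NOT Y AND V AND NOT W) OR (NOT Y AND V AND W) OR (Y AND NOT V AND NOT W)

Yes, they are equivalent — the two output columns agree on all 8 assignments:
Y | V | W | Expression 1 | Expression 2
---------------------------------------
0 | 0 | 0 | 0 | 0
0 | 0 | 1 | 1 | 1
0 | 1 | 0 | 1 | 1
0 | 1 | 1 | 1 | 1
1 | 0 | 0 | 1 | 1
1 | 0 | 1 | 0 | 0
1 | 1 | 0 | 0 | 0
1 | 1 | 1 | 0 | 0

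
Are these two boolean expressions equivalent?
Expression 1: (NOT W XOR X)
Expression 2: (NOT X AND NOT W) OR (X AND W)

Yes, they are equivalent — the two output columns agree on all 4 assignments:
X | W | Expression 1 | Expression 2
-----------------------------------
0 | 0 | 1 | 1
0 | 1 | 0 | 0
1 | 0 | 0 | 0
1 | 1 | 1 | 1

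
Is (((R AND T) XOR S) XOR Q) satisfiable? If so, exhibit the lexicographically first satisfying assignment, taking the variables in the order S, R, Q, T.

S=0, R=0, Q=1, T=0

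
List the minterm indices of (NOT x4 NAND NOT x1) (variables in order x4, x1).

Σm(1, 2, 3) = (NOT x4 AND x1) OR (x4 AND NOT x1) OR (x4 AND x1)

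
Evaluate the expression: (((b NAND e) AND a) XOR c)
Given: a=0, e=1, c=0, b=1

Substituting: (((1 NAND 1) AND 0) XOR 0)
= 0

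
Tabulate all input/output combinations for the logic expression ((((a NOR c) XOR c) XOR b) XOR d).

b | c | d | a | Output
----------------------
0 | 0 | 0 | 0 | 1
0 | 0 | 0 | 1 | 0
0 | 0 | 1 | 0 | 0
0 | 0 | 1 | 1 | 1
0 | 1 | 0 | 0 | 1
0 | 1 | 0 | 1 | 1
0 | 1 | 1 | 0 | 0
0 | 1 | 1 | 1 | 0
1 | 0 | 0 | 0 | 0
1 | 0 | 0 | 1 | 1
1 | 0 | 1 | 0 | 1
1 | 0 | 1 | 1 | 0
1 | 1 | 0 | 0 | 0
1 | 1 | 0 | 1 | 0
1 | 1 | 1 | 0 | 1
1 | 1 | 1 | 1 | 1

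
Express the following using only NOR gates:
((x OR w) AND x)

((((x NOR w) NOR (x NOR w)) NOR ((x NOR w) NOR (x NOR w))) NOR (x NOR x))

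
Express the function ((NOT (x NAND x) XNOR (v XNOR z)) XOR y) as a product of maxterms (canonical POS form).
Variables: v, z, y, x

ΠM(0, 3, 5, 6, 9, 10, 12, 15) = (v OR z OR y OR x) AND (v OR z OR NOT y OR NOT x) AND (v OR NOT z OR y OR NOT x) AND (v OR NOT z OR NOT y OR x) AND (NOT v OR z OR y OR NOT x) AND (NOT v OR z OR NOT y OR x) AND (NOT v OR NOT z OR y OR x) AND (NOT v OR NOT z OR NOT y OR NOT x)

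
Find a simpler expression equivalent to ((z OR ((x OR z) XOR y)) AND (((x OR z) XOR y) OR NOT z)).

By distribution ((E OR v) AND (E OR NOT v) = E):
= ((x OR z) XOR y)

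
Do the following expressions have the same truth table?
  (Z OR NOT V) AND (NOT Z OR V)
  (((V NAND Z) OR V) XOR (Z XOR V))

Yes, they are equivalent — the two output columns agree on all 4 assignments:
Z | V | Expression 1 | Expression 2
-----------------------------------
0 | 0 | 1 | 1
0 | 1 | 0 | 0
1 | 0 | 0 | 0
1 | 1 | 1 | 1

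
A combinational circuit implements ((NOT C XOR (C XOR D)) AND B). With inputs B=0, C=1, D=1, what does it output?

Substituting: ((NOT 1 XOR (1 XOR 1)) AND 0)
= 0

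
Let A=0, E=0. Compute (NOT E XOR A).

Substituting: (NOT 0 XOR 0)
= 1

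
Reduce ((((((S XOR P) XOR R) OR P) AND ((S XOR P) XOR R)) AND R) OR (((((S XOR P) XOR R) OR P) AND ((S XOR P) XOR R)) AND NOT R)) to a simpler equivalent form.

By distribution ((E AND v) OR (E AND NOT v) = E) then absorption (E AND (E OR v) = E):
= ((S XOR P) XOR R)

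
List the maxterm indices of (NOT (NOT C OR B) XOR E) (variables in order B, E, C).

ΠM(0, 3, 4, 5) = (B OR E OR C) AND (B OR NOT E OR NOT C) AND (NOT B OR E OR C) AND (NOT B OR E OR NOT C)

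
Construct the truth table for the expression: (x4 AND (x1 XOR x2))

x4 | x1 | x2 | Output
---------------------
0 | 0 | 0 | 0
0 | 0 | 1 | 0
0 | 1 | 0 | 0
0 | 1 | 1 | 0
1 | 0 | 0 | 0
1 | 0 | 1 | 1
1 | 1 | 0 | 1
1 | 1 | 1 | 0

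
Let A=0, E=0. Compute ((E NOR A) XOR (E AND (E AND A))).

Substituting: ((0 NOR 0) XOR (0 AND (0 AND 0)))
= 1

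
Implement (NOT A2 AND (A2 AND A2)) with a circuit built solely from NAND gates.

(((A2 NAND A2) NAND ((A2 NAND A2) NAND (A2 NAND A2))) NAND ((A2 NAND A2) NAND ((A2 NAND A2) NAND (A2 NAND A2))))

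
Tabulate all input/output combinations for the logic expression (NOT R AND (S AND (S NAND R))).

S | R | Output
--------------
0 | 0 | 0
0 | 1 | 0
1 | 0 | 1
1 | 1 | 0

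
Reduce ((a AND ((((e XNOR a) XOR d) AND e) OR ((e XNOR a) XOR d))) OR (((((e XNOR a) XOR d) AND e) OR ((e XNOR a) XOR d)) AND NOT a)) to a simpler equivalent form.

By distribution ((E AND v) OR (E AND NOT v) = E) then absorption (E OR (E AND v) = E):
= ((e XNOR a) XOR d)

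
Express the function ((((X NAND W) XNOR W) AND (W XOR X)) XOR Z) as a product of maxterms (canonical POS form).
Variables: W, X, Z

ΠM(0, 2, 5, 6) = (W OR X OR Z) AND (W OR NOT X OR Z) AND (NOT W OR X OR NOT Z) AND (NOT W OR NOT X OR Z)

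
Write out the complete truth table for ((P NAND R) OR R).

P | R | Output
--------------
0 | 0 | 1
0 | 1 | 1
1 | 0 | 1
1 | 1 | 1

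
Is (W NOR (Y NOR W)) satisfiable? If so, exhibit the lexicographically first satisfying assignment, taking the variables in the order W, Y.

W=0, Y=1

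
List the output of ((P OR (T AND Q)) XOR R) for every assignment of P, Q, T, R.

P | Q | T | R | Output
----------------------
0 | 0 | 0 | 0 | 0
0 | 0 | 0 | 1 | 1
0 | 0 | 1 | 0 | 0
0 | 0 | 1 | 1 | 1
0 | 1 | 0 | 0 | 0
0 | 1 | 0 | 1 | 1
0 | 1 | 1 | 0 | 1
0 | 1 | 1 | 1 | 0
1 | 0 | 0 | 0 | 1
1 | 0 | 0 | 1 | 0
1 | 0 | 1 | 0 | 1
1 | 0 | 1 | 1 | 0
1 | 1 | 0 | 0 | 1
1 | 1 | 0 | 1 | 0
1 | 1 | 1 | 0 | 1
1 | 1 | 1 | 1 | 0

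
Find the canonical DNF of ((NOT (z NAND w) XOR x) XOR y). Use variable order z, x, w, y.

(NOT z AND NOT x AND NOT w AND y) OR (NOT z AND NOT x AND w AND y) OR (NOT z AND x AND NOT w AND NOT y) OR (NOT z AND x AND w AND NOT y) OR (z AND NOT x AND NOT w AND y) OR (z AND NOT x AND w AND NOT y) OR (z AND x AND NOT w AND NOT y) OR (z AND x AND w AND y)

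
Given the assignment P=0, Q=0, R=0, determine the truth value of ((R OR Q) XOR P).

Substituting: ((0 OR 0) XOR 0)
= 0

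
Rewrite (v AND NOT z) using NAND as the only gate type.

((v NAND (z NAND z)) NAND (v NAND (z NAND z)))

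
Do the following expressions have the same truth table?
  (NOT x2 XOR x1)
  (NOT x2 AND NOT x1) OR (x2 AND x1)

Yes, they are equivalent — the two output columns agree on all 4 assignments:
x2 | x1 | Expression 1 | Expression 2
-------------------------------------
0 | 0 | 1 | 1
0 | 1 | 0 | 0
1 | 0 | 0 | 0
1 | 1 | 1 | 1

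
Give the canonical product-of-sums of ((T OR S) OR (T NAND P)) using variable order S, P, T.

ΠM() = TRUE (no maxterms)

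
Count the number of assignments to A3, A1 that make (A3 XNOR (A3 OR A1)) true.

Satisfying assignments: (0,0), (1,0), (1,1)
Count: 3 out of 4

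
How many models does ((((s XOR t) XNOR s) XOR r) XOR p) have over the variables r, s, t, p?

Satisfying assignments: (0,0,0,0), (0,0,1,1), (0,1,0,0), (0,1,1,1), (1,0,0,1), (1,0,1,0), (1,1,0,1), (1,1,1,0)
Count: 8 out of 16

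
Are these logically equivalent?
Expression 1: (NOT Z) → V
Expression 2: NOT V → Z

Yes, Contrapositive is always equivalent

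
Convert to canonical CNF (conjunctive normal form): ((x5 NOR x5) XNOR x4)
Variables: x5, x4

(x5 OR x4) AND (NOT x5 OR NOT x4)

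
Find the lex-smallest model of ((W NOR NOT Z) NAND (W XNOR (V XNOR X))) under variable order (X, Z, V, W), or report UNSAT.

X=0, Z=0, V=0, W=0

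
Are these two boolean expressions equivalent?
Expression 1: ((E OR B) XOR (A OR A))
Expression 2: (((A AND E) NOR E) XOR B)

No. Counterexample: with A=0, E=0, B=0, Expression 1 = 0 but Expression 2 = 1.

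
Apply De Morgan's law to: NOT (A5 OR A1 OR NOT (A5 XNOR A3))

NOT A5 AND NOT A1 AND (A5 XNOR A3)
De Morgan's: NOT(OR of terms) = AND of negations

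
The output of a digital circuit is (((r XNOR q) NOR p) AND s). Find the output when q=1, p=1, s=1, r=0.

Substituting: (((0 XNOR 1) NOR 1) AND 1)
= 0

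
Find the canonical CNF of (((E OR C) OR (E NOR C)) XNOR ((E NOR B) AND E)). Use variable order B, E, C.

(B OR E OR C) AND (B OR E OR NOT C) AND (B OR NOT E OR C) AND (B OR NOT E OR NOT C) AND (NOT B OR E OR C) AND (NOT B OR E OR NOT C) AND (NOT B OR NOT E OR C) AND (NOT B OR NOT E OR NOT C)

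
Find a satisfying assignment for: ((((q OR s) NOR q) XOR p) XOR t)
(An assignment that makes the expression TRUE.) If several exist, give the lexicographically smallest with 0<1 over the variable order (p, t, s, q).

p=0, t=0, s=0, q=0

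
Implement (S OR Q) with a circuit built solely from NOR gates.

((S NOR Q) NOR (S NOR Q))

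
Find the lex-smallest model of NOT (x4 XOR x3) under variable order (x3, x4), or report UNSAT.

x3=0, x4=0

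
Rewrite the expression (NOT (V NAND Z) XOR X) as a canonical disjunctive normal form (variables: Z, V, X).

(NOT Z AND NOT V AND X) OR (NOT Z AND V AND X) OR (Z AND NOT V AND X) OR (Z AND V AND NOT X)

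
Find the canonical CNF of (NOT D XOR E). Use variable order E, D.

(E OR NOT D) AND (NOT E OR D)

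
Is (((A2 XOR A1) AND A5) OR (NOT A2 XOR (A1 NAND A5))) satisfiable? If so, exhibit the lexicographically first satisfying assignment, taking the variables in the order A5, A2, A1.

A5=0, A2=1, A1=0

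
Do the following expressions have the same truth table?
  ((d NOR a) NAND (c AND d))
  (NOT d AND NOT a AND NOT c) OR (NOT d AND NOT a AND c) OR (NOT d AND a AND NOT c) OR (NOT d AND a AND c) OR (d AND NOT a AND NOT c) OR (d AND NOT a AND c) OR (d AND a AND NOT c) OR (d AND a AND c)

Yes, they are equivalent — the two output columns agree on all 8 assignments:
d | a | c | Expression 1 | Expression 2
---------------------------------------
0 | 0 | 0 | 1 | 1
0 | 0 | 1 | 1 | 1
0 | 1 | 0 | 1 | 1
0 | 1 | 1 | 1 | 1
1 | 0 | 0 | 1 | 1
1 | 0 | 1 | 1 | 1
1 | 1 | 0 | 1 | 1
1 | 1 | 1 | 1 | 1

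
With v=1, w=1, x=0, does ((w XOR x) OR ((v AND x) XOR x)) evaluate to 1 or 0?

Substituting: ((1 XOR 0) OR ((1 AND 0) XOR 0))
= 1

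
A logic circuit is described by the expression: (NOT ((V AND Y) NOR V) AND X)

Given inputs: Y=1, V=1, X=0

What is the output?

Substituting: (NOT ((1 AND 1) NOR 1) AND 0)
= 0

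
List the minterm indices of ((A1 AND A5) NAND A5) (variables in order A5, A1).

Σm(0, 1, 2) = (NOT A5 AND NOT A1) OR (NOT A5 AND A1) OR (A5 AND NOT A1)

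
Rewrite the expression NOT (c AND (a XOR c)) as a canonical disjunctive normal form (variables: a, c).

(NOT a AND NOT c) OR (a AND NOT c) OR (a AND c)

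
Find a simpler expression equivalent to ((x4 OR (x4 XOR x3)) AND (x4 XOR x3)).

By absorption (E AND (E OR v) = E):
= (x4 XOR x3)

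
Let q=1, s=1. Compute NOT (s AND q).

Substituting: NOT (1 AND 1)
= 0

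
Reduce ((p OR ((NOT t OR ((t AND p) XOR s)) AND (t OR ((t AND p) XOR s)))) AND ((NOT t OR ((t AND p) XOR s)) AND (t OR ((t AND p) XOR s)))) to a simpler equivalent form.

By absorption (E AND (E OR v) = E) then distribution ((E OR v) AND (E OR NOT v) = E):
= ((t AND p) XOR s)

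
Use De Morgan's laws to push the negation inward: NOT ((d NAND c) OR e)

NOT (d NAND c) AND NOT e
De Morgan's: NOT(OR of terms) = AND of negations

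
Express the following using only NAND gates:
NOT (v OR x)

(((v NAND v) NAND (x NAND x)) NAND ((v NAND v) NAND (x NAND x)))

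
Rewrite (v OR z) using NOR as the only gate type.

((v NOR z) NOR (v NOR z))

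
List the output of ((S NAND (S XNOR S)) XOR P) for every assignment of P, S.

P | S | Output
--------------
0 | 0 | 1
0 | 1 | 0
1 | 0 | 0
1 | 1 | 1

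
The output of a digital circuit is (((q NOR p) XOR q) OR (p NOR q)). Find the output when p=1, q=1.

Substituting: (((1 NOR 1) XOR 1) OR (1 NOR 1))
= 1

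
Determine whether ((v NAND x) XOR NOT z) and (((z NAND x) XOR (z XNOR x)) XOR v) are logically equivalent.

No. Counterexample: with v=0, z=0, x=1, Expression 1 = 0 but Expression 2 = 1.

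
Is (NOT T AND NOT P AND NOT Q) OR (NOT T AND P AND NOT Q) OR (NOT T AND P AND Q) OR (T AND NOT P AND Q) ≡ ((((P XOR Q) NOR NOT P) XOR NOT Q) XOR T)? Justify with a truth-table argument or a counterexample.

Yes, they are equivalent — the two output columns agree on all 8 assignments:
T | P | Q | Expression 1 | Expression 2
---------------------------------------
0 | 0 | 0 | 1 | 1
0 | 0 | 1 | 0 | 0
0 | 1 | 0 | 1 | 1
0 | 1 | 1 | 1 | 1
1 | 0 | 0 | 0 | 0
1 | 0 | 1 | 1 | 1
1 | 1 | 0 | 0 | 0
1 | 1 | 1 | 0 | 0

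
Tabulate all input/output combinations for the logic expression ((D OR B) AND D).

D | B | Output
--------------
0 | 0 | 0
0 | 1 | 0
1 | 0 | 1
1 | 1 | 1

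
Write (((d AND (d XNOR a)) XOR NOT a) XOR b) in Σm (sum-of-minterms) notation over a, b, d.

Σm(0, 1, 5, 6) = (NOT a AND NOT b AND NOT d) OR (NOT a AND NOT b AND d) OR (a AND NOT b AND d) OR (a AND b AND NOT d)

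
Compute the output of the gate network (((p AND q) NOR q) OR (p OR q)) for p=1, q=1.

Substituting: (((1 AND 1) NOR 1) OR (1 OR 1))
= 1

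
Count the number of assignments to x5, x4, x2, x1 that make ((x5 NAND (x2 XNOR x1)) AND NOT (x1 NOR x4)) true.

Satisfying assignments: (0,0,0,1), (0,0,1,1), (0,1,0,0), (0,1,0,1), (0,1,1,0), (0,1,1,1), (1,0,0,1), (1,1,0,1), (1,1,1,0)
Count: 9 out of 16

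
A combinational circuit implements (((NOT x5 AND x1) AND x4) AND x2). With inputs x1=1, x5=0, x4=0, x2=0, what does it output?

Substituting: (((NOT 0 AND 1) AND 0) AND 0)
= 0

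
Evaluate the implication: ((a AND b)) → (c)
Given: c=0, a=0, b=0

Antecedent ((a AND b)) = 0; consequent (c) = 0.
0 → 0 = 1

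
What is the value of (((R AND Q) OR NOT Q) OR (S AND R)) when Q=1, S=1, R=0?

Substituting: (((0 AND 1) OR NOT 1) OR (1 AND 0))
= 0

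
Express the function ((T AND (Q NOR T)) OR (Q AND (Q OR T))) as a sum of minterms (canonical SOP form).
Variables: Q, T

Σm(2, 3) = (Q AND NOT T) OR (Q AND T)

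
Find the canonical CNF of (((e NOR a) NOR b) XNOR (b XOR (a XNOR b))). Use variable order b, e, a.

(b OR e OR a) AND (b OR e OR NOT a) AND (b OR NOT e OR NOT a) AND (NOT b OR e OR a) AND (NOT b OR NOT e OR a)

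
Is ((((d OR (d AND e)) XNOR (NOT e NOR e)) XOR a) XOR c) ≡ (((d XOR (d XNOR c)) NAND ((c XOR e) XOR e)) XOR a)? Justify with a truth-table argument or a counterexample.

No. Counterexample: with d=0, a=0, c=1, e=0, Expression 1 = 0 but Expression 2 = 1.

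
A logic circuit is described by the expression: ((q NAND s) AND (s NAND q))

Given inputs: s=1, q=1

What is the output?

Substituting: ((1 NAND 1) AND (1 NAND 1))
= 0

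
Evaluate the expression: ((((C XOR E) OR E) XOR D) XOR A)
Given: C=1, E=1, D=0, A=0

Substituting: ((((1 XOR 1) OR 1) XOR 0) XOR 0)
= 1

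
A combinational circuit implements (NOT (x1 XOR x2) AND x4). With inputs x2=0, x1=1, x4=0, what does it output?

Substituting: (NOT (1 XOR 0) AND 0)
= 0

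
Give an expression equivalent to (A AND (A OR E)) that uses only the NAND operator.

((A NAND ((A NAND A) NAND (E NAND E))) NAND (A NAND ((A NAND A) NAND (E NAND E))))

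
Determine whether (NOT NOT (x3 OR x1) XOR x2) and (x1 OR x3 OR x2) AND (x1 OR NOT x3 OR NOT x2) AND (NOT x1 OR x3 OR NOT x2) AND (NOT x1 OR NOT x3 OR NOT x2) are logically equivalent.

Yes, they are equivalent — the two output columns agree on all 8 assignments:
x1 | x3 | x2 | Expression 1 | Expression 2
------------------------------------------
0 | 0 | 0 | 0 | 0
0 | 0 | 1 | 1 | 1
0 | 1 | 0 | 1 | 1
0 | 1 | 1 | 0 | 0
1 | 0 | 0 | 1 | 1
1 | 0 | 1 | 0 | 0
1 | 1 | 0 | 1 | 1
1 | 1 | 1 | 0 | 0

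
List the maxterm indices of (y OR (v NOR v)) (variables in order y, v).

ΠM(1) = (y OR NOT v)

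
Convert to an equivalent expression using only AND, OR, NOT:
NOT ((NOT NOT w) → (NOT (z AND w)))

(NOT NOT w) AND (z AND w)
(Negated implication: NOT(A → B) = A AND NOT B)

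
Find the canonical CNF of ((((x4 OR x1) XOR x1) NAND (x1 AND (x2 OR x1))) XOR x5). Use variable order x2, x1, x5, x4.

(x2 OR x1 OR NOT x5 OR x4) AND (x2 OR x1 OR NOT x5 OR NOT x4) AND (x2 OR NOT x1 OR NOT x5 OR x4) AND (x2 OR NOT x1 OR NOT x5 OR NOT x4) AND (NOT x2 OR x1 OR NOT x5 OR x4) AND (NOT x2 OR x1 OR NOT x5 OR NOT x4) AND (NOT x2 OR NOT x1 OR NOT x5 OR x4) AND (NOT x2 OR NOT x1 OR NOT x5 OR NOT x4)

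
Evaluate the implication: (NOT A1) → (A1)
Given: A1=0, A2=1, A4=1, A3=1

Antecedent (NOT A1) = 1; consequent (A1) = 0.
1 → 0 = 0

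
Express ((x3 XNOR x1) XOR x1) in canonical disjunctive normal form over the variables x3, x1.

(NOT x3 AND NOT x1) OR (NOT x3 AND x1)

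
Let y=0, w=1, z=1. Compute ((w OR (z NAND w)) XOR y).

Substituting: ((1 OR (1 NAND 1)) XOR 0)
= 1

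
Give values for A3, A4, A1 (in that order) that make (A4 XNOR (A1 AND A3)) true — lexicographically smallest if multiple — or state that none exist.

A3=0, A4=0, A1=0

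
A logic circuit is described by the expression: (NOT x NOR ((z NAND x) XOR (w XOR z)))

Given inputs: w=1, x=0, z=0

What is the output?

Substituting: (NOT 0 NOR ((0 NAND 0) XOR (1 XOR 0)))
= 0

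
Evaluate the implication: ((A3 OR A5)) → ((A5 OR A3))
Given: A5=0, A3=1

Antecedent ((A3 OR A5)) = 1; consequent ((A5 OR A3)) = 1.
1 → 1 = 1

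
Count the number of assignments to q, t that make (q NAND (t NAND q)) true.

Satisfying assignments: (0,0), (0,1), (1,1)
Count: 3 out of 4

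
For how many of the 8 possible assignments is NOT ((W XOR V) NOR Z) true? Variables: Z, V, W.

Satisfying assignments: (0,0,1), (0,1,0), (1,0,0), (1,0,1), (1,1,0), (1,1,1)
Count: 6 out of 8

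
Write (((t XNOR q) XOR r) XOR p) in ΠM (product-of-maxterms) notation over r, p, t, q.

ΠM(1, 2, 4, 7, 8, 11, 13, 14) = (r OR p OR t OR NOT q) AND (r OR p OR NOT t OR q) AND (r OR NOT p OR t OR q) AND (r OR NOT p OR NOT t OR NOT q) AND (NOT r OR p OR t OR q) AND (NOT r OR p OR NOT t OR NOT q) AND (NOT r OR NOT p OR t OR NOT q) AND (NOT r OR NOT p OR NOT t OR q)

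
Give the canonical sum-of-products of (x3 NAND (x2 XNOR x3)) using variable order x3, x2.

Σm(0, 1, 2) = (NOT x3 AND NOT x2) OR (NOT x3 AND x2) OR (x3 AND NOT x2)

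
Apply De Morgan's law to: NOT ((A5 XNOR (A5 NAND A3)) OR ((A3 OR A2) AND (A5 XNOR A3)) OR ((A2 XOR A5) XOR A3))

NOT (A5 XNOR (A5 NAND A3)) AND NOT ((A3 OR A2) AND (A5 XNOR A3)) AND NOT ((A2 XOR A5) XOR A3)
De Morgan's: NOT(OR of terms) = AND of negations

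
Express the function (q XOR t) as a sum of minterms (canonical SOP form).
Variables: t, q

Σm(1, 2) = (NOT t AND q) OR (t AND NOT q)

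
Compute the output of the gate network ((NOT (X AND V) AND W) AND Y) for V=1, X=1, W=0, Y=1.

Substituting: ((NOT (1 AND 1) AND 0) AND 1)
= 0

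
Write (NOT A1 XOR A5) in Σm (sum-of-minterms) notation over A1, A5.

Σm(0, 3) = (NOT A1 AND NOT A5) OR (A1 AND A5)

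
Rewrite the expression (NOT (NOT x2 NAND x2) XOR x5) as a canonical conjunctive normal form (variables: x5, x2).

(x5 OR x2) AND (x5 OR NOT x2)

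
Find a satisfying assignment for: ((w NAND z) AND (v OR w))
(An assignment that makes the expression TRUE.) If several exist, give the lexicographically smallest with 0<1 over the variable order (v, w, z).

v=0, w=1, z=0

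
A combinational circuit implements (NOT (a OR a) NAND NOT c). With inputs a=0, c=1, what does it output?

Substituting: (NOT (0 OR 0) NAND NOT 1)
= 1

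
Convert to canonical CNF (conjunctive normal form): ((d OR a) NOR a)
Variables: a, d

(a OR NOT d) AND (NOT a OR d) AND (NOT a OR NOT d)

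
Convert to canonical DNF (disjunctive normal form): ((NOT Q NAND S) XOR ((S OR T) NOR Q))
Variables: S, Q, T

(NOT S AND NOT Q AND T) OR (NOT S AND Q AND NOT T) OR (NOT S AND Q AND T) OR (S AND Q AND NOT T) OR (S AND Q AND T)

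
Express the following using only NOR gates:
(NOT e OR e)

(((e NOR e) NOR e) NOR ((e NOR e) NOR e))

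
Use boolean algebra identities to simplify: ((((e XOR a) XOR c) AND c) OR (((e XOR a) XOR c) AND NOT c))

By distribution ((E AND v) OR (E AND NOT v) = E):
= ((e XOR a) XOR c)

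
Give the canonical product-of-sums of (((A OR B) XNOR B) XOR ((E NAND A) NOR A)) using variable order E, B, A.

ΠM(1, 5) = (E OR B OR NOT A) AND (NOT E OR B OR NOT A)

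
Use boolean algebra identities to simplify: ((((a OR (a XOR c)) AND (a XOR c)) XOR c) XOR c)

By XOR self-cancellation ((E XOR v) XOR v = E) then absorption (E AND (E OR v) = E):
= (a XOR c)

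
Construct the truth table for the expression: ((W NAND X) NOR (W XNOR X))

W | X | Output
--------------
0 | 0 | 0
0 | 1 | 0
1 | 0 | 0
1 | 1 | 0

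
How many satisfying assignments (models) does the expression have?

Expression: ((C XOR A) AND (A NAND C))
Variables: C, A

Satisfying assignments: (0,1), (1,0)
Count: 2 out of 4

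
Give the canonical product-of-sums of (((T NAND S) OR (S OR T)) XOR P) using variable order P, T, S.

ΠM(4, 5, 6, 7) = (NOT P OR T OR S) AND (NOT P OR T OR NOT S) AND (NOT P OR NOT T OR S) AND (NOT P OR NOT T OR NOT S)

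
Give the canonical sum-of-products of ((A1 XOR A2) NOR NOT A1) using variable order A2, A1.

Σm(3) = (A2 AND A1)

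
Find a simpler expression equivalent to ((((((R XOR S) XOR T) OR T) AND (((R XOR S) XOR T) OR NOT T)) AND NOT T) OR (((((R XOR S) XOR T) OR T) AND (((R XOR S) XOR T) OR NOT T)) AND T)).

By distribution ((E AND v) OR (E AND NOT v) = E) then distribution ((E OR v) AND (E OR NOT v) = E):
= ((R XOR S) XOR T)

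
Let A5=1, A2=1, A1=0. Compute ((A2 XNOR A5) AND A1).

Substituting: ((1 XNOR 1) AND 0)
= 0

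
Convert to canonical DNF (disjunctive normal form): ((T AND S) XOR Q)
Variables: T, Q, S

(NOT T AND Q AND NOT S) OR (NOT T AND Q AND S) OR (T AND NOT Q AND S) OR (T AND Q AND NOT S)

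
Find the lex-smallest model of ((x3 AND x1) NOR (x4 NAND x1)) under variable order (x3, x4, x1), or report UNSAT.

x3=0, x4=1, x1=1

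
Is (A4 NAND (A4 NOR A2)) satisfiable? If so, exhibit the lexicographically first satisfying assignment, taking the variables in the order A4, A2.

A4=0, A2=0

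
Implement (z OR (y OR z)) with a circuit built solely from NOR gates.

((z NOR ((y NOR z) NOR (y NOR z))) NOR (z NOR ((y NOR z) NOR (y NOR z))))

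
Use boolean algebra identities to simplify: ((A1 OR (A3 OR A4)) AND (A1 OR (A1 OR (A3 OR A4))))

By absorption (E AND (E OR v) = E):
= (A1 OR (A3 OR A4))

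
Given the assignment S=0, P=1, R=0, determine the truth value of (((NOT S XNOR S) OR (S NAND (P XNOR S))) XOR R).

Substituting: (((NOT 0 XNOR 0) OR (0 NAND (1 XNOR 0))) XOR 0)
= 1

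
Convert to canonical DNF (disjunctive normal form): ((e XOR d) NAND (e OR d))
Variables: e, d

(NOT e AND NOT d) OR (e AND d)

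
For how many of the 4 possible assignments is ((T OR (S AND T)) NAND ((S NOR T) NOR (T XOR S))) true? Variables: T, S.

Satisfying assignments: (0,0), (0,1), (1,0)
Count: 3 out of 4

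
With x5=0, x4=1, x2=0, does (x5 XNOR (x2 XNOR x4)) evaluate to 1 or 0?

Substituting: (0 XNOR (0 XNOR 1))
= 1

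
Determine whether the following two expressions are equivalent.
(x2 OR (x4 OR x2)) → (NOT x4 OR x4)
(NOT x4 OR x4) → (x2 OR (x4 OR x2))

No, Converse is not equivalent to original (counterexample: x2=0, x5=0, x4=0)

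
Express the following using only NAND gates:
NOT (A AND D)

(((A NAND D) NAND (A NAND D)) NAND ((A NAND D) NAND (A NAND D)))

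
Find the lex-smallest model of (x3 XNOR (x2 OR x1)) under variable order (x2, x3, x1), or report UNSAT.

x2=0, x3=0, x1=0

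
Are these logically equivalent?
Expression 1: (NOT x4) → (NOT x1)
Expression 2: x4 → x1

No, Inverse is not equivalent to original (counterexample: x4=0, x1=1)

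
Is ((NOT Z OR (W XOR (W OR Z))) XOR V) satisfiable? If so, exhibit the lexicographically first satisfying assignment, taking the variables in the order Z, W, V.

Z=0, W=0, V=0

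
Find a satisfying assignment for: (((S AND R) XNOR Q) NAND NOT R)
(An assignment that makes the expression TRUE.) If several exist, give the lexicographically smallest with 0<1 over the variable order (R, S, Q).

R=0, S=0, Q=1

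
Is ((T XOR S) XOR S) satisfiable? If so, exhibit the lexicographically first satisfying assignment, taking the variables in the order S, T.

S=0, T=1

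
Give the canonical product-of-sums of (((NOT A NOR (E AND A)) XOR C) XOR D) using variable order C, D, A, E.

ΠM(0, 1, 3, 6, 10, 12, 13, 15) = (C OR D OR A OR E) AND (C OR D OR A OR NOT E) AND (C OR D OR NOT A OR NOT E) AND (C OR NOT D OR NOT A OR E) AND (NOT C OR D OR NOT A OR E) AND (NOT C OR NOT D OR A OR E) AND (NOT C OR NOT D OR A OR NOT E) AND (NOT C OR NOT D OR NOT A OR NOT E)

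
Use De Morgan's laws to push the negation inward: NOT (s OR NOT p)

NOT s AND p
De Morgan's: NOT(OR of terms) = AND of negations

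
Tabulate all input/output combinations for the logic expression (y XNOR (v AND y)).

y | v | Output
--------------
0 | 0 | 1
0 | 1 | 1
1 | 0 | 0
1 | 1 | 1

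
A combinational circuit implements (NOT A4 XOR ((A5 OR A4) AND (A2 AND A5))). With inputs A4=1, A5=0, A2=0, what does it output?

Substituting: (NOT 1 XOR ((0 OR 1) AND (0 AND 0)))
= 0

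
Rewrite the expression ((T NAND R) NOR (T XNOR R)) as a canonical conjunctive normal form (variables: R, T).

(R OR T) AND (R OR NOT T) AND (NOT R OR T) AND (NOT R OR NOT T)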